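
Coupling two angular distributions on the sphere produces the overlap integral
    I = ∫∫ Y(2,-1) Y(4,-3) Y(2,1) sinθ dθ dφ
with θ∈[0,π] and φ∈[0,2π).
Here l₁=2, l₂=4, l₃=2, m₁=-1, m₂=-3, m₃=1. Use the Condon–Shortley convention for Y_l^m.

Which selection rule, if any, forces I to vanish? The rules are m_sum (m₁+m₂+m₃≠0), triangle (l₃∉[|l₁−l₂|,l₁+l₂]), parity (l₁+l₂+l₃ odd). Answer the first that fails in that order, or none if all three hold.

m_sum

m₁+m₂+m₃ = -1 − 3 + 1 = -3  ✗
triangle: |2−4|=2 ≤ l₃=2 ≤ 2+4=6
parity: l₁+l₂+l₃ = 8 is even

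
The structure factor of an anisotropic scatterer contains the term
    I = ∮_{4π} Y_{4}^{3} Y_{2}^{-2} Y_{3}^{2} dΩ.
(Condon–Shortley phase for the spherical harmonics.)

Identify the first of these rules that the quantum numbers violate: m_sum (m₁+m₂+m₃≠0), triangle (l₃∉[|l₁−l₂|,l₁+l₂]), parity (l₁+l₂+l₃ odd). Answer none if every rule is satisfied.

m_sum

m₁+m₂+m₃ = 3 − 2 + 2 = 3  ✗
triangle: |4−2|=2 ≤ l₃=3 ≤ 4+2=6
parity: l₁+l₂+l₃ = 9 is odd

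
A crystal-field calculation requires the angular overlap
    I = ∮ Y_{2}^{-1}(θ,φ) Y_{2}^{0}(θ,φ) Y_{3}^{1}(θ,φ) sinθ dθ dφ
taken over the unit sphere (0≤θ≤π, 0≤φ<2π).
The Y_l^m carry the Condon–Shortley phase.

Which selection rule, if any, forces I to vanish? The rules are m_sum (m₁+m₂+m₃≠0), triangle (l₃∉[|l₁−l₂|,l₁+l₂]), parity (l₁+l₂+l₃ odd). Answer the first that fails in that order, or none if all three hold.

parity

m₁+m₂+m₃ = -1 + 0 + 1 = 0  ✓
triangle: |2−2|=0 ≤ l₃=3 ≤ 2+2=4  ✓
parity: l₁+l₂+l₃ = 7 is odd  ✗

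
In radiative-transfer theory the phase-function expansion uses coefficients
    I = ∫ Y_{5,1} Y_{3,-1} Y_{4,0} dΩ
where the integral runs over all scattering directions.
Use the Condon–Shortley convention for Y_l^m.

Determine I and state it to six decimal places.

m-sum 0 ✓  L=12 even ✓  2≤4≤8 ✓
Π(2lᵢ+1) = 11×7×9 = 693
triangle coeff Δ(5,3,4) = 1/180180
Σ_t [1,3]: t=1:−1/576 t=2:+1/144 t=3:−1/576 = 1/288
(3j)²=20/1001 [(5 3 4; 0 0 0)], sign=+1
Σ_t [0,2]: t=0:+1/2304 t=1:−1/216 t=2:+1/384 = -11/6912
(3j)²=11/1638 [(5 3 4; 1 -1 0)], sign=-1
⇒ 4πI² = 110/1183
I = (-1)√(110/1183/(4π)) = -0.08601992

-0.086020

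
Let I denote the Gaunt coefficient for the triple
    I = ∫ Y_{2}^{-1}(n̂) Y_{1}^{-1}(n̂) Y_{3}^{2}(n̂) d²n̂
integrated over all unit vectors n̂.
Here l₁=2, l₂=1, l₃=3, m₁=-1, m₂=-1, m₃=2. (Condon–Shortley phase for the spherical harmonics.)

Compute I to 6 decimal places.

0.261169

m-sum 0 ✓  L=6 even ✓  1≤3≤3 ✓
Π(2lᵢ+1) = 5×3×7 = 105
triangle coeff Δ(2,1,3) = 1/105
Σ_t [0,0]: t=0:+1/4 = 1/4
(3j)²=3/35 [(2 1 3; 0 0 0)], sign=-1
Σ_t [0,0]: t=0:+1/12 = 1/12
(3j)²=2/21 [(2 1 3; -1 -1 2)], sign=-1
⇒ 4πI² = 6/7
I = (+1)√(6/7/(4π)) = 0.26116903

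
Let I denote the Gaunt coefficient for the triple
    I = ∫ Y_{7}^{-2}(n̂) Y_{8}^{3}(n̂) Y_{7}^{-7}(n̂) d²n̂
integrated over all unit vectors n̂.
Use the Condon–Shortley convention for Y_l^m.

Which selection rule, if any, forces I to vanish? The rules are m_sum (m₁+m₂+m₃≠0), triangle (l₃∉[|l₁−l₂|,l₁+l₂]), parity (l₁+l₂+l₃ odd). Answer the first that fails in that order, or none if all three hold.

m_sum

m₁+m₂+m₃ = -2 + 3 − 7 = -6  ✗
triangle: |7−8|=1 ≤ l₃=7 ≤ 7+8=15
parity: l₁+l₂+l₃ = 22 is even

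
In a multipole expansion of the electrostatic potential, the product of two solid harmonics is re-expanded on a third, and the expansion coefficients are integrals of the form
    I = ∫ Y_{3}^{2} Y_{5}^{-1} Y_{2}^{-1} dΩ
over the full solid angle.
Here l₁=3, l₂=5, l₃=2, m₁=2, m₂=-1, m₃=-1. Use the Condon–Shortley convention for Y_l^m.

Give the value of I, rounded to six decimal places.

-0.117387

Rules hold: Σm=0, L=10 even, 2≤2≤8.
N = 7·11·5 = 385
Δ = 6!·0!·4!/11! = 1/2310
Racah Σ t=3..3: t=3:−1/144 = -1/144
⇒ 3j(3 5 2; 0 0 0)² = 10/231, sgn -1
Racah Σ t=1..1: t=1:−1/720 = -1/720
⇒ 3j(3 5 2; 2 -1 -1)² = 4/385, sgn +1
4πI² = N·(3j₀)²·(3jₘ)² = 40/231
I = -1·√(0.17316/4π) = -0.11738675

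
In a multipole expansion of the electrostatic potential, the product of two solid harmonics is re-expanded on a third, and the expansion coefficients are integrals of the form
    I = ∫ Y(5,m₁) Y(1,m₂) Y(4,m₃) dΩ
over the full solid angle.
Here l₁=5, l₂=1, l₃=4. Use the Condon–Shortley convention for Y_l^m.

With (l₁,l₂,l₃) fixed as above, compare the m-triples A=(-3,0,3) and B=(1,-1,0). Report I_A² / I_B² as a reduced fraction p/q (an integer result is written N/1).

l's match ⇒ only the (l;m) 3-j factors differ between A and B.
A: triangle coeff Δ(5,1,4) = 1/495; Σ_t [1,1]: t=1:−1/5040 = -1/5040; (3j)²=16/495 [(5 1 4; -3 0 3)], sign=+1
B: triangle coeff Δ(5,1,4) = 1/495; Σ_t [0,0]: t=0:+1/1152 = 1/1152; (3j)²=1/33 [(5 1 4; 1 -1 0)], sign=+1
I_A²/I_B² = (16/495)/(1/33) = 16/15

16/15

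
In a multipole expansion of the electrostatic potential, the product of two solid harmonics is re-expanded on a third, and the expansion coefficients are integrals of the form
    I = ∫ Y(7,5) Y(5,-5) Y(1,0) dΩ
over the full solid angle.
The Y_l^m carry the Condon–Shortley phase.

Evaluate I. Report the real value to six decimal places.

0.000000

|7−5|≤1≤7+5 violated ⇒ I = 0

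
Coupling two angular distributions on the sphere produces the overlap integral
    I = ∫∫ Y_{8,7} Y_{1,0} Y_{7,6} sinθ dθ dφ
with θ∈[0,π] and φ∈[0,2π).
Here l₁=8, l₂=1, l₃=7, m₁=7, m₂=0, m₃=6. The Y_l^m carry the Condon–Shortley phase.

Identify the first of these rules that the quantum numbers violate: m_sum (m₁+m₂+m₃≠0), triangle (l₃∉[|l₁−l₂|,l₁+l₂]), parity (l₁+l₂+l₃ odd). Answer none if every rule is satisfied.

m_sum

azimuthal sum: 7 + 0 + 6 = 13  ✗
7 ≤ 7 ≤ 9 (triangle on l)
L = 8 + 1 + 7 = 16 (even)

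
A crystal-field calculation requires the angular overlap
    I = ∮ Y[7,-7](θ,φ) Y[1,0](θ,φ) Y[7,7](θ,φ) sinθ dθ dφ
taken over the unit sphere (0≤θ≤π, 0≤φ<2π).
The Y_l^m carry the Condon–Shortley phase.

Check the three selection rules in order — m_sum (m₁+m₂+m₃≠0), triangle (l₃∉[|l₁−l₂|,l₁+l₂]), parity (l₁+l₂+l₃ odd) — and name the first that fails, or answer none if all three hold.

parity

m₁+m₂+m₃ = -7 + 0 + 7 = 0  ✓
triangle: |7−1|=6 ≤ l₃=7 ≤ 7+1=8  ✓
parity: l₁+l₂+l₃ = 15 is odd  ✗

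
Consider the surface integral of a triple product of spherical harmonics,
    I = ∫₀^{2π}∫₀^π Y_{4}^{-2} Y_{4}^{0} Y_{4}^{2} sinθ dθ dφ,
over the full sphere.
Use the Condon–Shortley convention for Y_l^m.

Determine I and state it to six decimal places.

-0.083698

m-sum 0 ✓  L=12 even ✓  0≤4≤8 ✓
Π(2lᵢ+1) = 9×9×9 = 729
triangle coeff Δ(4,4,4) = 1/450450
Σ_t [0,4]: t=0:+1/13824 t=1:−1/216 t=2:+1/64 t=3:−1/216 t=4:+1/13824 = 5/768
(3j)²=18/1001 [(4 4 4; 0 0 0)], sign=+1
Σ_t [2,4]: t=2:+1/384 t=3:−1/216 t=4:+1/2304 = -11/6912
(3j)²=11/1638 [(4 4 4; -2 0 2)], sign=-1
⇒ 4πI² = 729/8281
I = (-1)√(729/8281/(4π)) = -0.08369845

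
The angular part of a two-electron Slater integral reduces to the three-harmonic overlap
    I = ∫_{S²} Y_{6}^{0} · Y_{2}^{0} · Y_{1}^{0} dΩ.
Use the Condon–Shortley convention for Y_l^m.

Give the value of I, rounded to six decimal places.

0.000000

l₃=1 ∉ [4,8] — triangle fails ⇒ I = 0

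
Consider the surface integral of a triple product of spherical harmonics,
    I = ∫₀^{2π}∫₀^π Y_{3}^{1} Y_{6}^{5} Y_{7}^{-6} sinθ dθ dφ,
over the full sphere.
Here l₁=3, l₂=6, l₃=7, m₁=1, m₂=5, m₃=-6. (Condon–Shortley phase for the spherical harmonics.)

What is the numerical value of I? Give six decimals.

Rules hold: Σm=0, L=16 even, 3≤7≤9.
N = 7·13·15 = 1365
Δ = 2!·4!·10!/17! = 1/2042040
Racah Σ t=0..2: t=0:+1/207360 t=1:−1/57600 t=2:+1/207360 = -1/129600
⇒ 3j(3 6 7; 0 0 0)² = 168/12155, sgn +1
Racah Σ t=1..2: t=1:−1/21772800 t=2:+1/17418240 = 1/87091200
⇒ 3j(3 6 7; 1 5 -6)² = 11/14280, sgn -1
4πI² = N·(3j₀)²·(3jₘ)² = 21/1445
I = -1·√(0.0145329/4π) = -0.03400719

-0.034007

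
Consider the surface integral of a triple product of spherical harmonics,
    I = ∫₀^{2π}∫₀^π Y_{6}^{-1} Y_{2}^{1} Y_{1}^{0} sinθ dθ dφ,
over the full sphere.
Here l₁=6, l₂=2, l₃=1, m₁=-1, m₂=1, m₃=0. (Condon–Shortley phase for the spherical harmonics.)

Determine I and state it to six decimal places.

|6−2|≤1≤6+2 violated ⇒ I = 0

0.000000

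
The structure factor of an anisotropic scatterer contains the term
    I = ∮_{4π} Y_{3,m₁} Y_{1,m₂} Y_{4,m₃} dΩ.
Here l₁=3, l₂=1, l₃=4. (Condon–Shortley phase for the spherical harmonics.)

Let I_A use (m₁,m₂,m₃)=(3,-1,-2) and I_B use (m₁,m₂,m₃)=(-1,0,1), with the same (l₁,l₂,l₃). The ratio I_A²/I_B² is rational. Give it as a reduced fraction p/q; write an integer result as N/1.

Shared (l₁,l₂,l₃)=(3,1,4): N and (l;000)² cancel in I_A²/I_B².
A: Δ = 0!·6!·2!/9! = 1/252; Racah Σ t=0..0: t=0:+1/1440 = 1/1440; ⇒ 3j(3 1 4; 3 -1 -2)² = 1/252, sgn +1
B: Δ = 0!·6!·2!/9! = 1/252; Racah Σ t=0..0: t=0:+1/48 = 1/48; ⇒ 3j(3 1 4; -1 0 1)² = 5/84, sgn -1
I_A²/I_B² = (1/252)/(5/84) = 1/15

1/15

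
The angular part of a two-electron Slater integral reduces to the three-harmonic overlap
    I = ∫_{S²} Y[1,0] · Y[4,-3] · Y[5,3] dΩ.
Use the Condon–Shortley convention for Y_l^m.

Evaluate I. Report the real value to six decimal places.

Checks pass: Σm=0; 10 even; l₃=5∈[3,5].
(2·1+1)(2·4+1)(2·5+1) = 297
Δ: 0! 2! 8! / 11! → 1/495
sum: t=0:+1/576 = 1/576
3j²(1 4 5; 0 0 0) = Δ·Π!·Σ² = 5/99  (sign -1)
sum: t=0:+1/5040 = 1/5040
3j²(1 4 5; 0 -3 3) = Δ·Π!·Σ² = 16/495  (sign +1)
combine: 4πI² = 297·5/99·16/495 = 16/33
take √, sign -1: I = -0.19642560

-0.196426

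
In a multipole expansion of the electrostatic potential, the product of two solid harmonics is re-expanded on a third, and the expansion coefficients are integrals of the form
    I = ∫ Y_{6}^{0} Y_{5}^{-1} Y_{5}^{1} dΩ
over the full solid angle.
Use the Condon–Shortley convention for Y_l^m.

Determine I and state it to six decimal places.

-0.036818

Rules hold: Σm=0, L=16 even, 1≤5≤11.
N = 13·11·11 = 1573
Δ = 6!·6!·4!/17! = 1/28588560
Racah Σ t=1..5: t=1:−1/345600 t=2:+1/13824 t=3:−1/5184 t=4:+1/13824 t=5:−1/345600 = -7/129600
⇒ 3j(6 5 5; 0 0 0)² = 80/7293, sgn +1
Racah Σ t=0..4: t=0:+1/12441600 t=1:−1/86400 t=2:+1/9216 t=3:−1/7776 t=4:+1/55296 = -7/518400
⇒ 3j(6 5 5; 0 -1 1)² = 12/12155, sgn -1
4πI² = N·(3j₀)²·(3jₘ)² = 64/3757
I = -1·√(0.0170349/4π) = -0.03681836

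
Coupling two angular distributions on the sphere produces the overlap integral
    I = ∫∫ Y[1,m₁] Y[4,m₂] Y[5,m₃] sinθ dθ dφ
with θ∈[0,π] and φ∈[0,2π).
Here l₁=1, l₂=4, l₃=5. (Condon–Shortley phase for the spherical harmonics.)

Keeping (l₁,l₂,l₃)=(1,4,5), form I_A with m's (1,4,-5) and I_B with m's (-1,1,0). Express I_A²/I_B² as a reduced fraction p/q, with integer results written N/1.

9/2

Shared (l₁,l₂,l₃)=(1,4,5): N and (l;000)² cancel in I_A²/I_B².
A: Δ = 0!·2!·8!/11! = 1/495; Racah Σ t=0..0: t=0:+1/80640 = 1/80640; ⇒ 3j(1 4 5; 1 4 -5)² = 1/11, sgn +1
B: Δ = 0!·2!·8!/11! = 1/495; Racah Σ t=0..0: t=0:+1/1440 = 1/1440; ⇒ 3j(1 4 5; -1 1 0)² = 2/99, sgn -1
I_A²/I_B² = (1/11)/(2/99) = 9/2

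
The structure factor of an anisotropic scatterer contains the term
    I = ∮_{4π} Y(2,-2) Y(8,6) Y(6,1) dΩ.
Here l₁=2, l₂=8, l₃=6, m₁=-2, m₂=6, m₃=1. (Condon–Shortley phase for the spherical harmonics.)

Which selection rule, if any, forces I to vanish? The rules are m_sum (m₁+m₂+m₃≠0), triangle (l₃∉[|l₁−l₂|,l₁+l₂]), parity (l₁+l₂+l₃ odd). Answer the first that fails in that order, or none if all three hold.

m_sum

azimuthal sum: -2 + 6 + 1 = 5  ✗
6 ≤ 6 ≤ 10 (triangle on l)
L = 2 + 8 + 6 = 16 (even)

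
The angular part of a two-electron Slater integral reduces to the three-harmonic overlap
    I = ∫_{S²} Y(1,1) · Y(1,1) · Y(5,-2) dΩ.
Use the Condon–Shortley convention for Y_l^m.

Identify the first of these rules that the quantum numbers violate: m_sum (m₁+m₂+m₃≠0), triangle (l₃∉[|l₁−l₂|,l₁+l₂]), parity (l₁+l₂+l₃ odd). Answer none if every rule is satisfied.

triangle

Σmᵢ = 0  ✓
l₃∈[|l₁−l₂|,l₁+l₂]=[0,2], have l₃=5  ✗
Σlᵢ = 7 ⇒ odd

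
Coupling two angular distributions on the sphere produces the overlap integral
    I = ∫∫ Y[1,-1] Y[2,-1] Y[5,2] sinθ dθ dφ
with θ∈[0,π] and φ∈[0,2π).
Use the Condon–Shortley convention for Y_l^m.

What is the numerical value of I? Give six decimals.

l₃=5 ∉ [1,3] — triangle fails ⇒ I = 0

0.000000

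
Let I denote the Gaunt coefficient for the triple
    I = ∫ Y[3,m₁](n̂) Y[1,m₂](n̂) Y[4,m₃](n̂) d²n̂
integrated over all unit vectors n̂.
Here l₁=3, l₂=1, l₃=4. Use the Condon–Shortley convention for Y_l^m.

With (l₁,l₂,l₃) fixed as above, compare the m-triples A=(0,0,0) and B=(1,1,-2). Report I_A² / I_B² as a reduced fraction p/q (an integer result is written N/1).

16/15

Shared (l₁,l₂,l₃)=(3,1,4): N and (l;000)² cancel in I_A²/I_B².
A: Δ = 0!·6!·2!/9! = 1/252; Racah Σ t=0..0: t=0:+1/36 = 1/36; ⇒ 3j(3 1 4; 0 0 0)² = 4/63, sgn +1
B: Δ = 0!·6!·2!/9! = 1/252; Racah Σ t=0..0: t=0:+1/96 = 1/96; ⇒ 3j(3 1 4; 1 1 -2)² = 5/84, sgn +1
I_A²/I_B² = (4/63)/(5/84) = 16/15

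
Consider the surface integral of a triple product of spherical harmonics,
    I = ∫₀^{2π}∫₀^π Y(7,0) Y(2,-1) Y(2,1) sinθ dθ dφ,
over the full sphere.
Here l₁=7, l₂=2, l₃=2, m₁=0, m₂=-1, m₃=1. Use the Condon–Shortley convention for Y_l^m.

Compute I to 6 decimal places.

0.000000

|7−2|≤2≤7+2 violated ⇒ I = 0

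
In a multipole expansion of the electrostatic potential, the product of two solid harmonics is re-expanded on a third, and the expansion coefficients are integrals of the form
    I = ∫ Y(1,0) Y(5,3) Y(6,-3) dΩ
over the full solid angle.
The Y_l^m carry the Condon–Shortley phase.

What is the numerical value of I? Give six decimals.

-0.212310

Rules hold: Σm=0, L=12 even, 4≤6≤6.
N = 3·11·13 = 429
Δ = 0!·2!·10!/13! = 1/858
Racah Σ t=0..0: t=0:+1/14400 = 1/14400
⇒ 3j(1 5 6; 0 0 0)² = 6/143, sgn +1
Racah Σ t=0..0: t=0:+1/80640 = 1/80640
⇒ 3j(1 5 6; 0 3 -3)² = 9/286, sgn -1
4πI² = N·(3j₀)²·(3jₘ)² = 81/143
I = -1·√(0.566434/4π) = -0.21230956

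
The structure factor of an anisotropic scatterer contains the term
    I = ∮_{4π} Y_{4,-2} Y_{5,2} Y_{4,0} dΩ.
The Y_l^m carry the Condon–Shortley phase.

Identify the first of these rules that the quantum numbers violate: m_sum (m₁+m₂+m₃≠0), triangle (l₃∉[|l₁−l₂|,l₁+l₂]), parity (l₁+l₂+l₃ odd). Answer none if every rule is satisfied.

azimuthal sum: -2 + 2 + 0 = 0  ✓
1 ≤ 4 ≤ 9 (triangle on l)  ✓
L = 4 + 5 + 4 = 13 (odd)  ✗

parity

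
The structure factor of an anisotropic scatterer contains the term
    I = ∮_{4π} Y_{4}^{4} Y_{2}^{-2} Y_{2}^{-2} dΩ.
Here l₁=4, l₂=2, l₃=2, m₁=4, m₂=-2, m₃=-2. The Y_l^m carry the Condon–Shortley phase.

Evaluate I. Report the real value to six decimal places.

Checks pass: Σm=0; 8 even; l₃=2∈[2,6].
(2·4+1)(2·2+1)(2·2+1) = 225
Δ: 4! 4! 0! / 9! → 1/630
sum: t=2:+1/16 = 1/16
3j²(4 2 2; 0 0 0) = Δ·Π!·Σ² = 2/35  (sign +1)
sum: t=0:+1/576 = 1/576
3j²(4 2 2; 4 -2 -2) = Δ·Π!·Σ² = 1/9  (sign +1)
combine: 4πI² = 225·2/35·1/9 = 10/7
take √, sign +1: I = 0.33716777

0.337168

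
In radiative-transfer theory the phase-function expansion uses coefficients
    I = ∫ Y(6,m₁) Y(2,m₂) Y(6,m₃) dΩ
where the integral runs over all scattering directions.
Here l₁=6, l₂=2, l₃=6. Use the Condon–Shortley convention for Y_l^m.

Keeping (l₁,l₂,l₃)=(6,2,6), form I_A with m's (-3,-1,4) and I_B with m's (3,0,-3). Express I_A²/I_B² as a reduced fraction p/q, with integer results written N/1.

Shared (l₁,l₂,l₃)=(6,2,6): N and (l;000)² cancel in I_A²/I_B².
A: Δ = 2!·10!·2!/15! = 1/90090; Racah Σ t=0..1: t=0:+1/725760 t=1:−1/161280 = -1/207360; ⇒ 3j(6 2 6; -3 -1 4)² = 7/286, sgn -1
B: Δ = 2!·10!·2!/15! = 1/90090; Racah Σ t=0..2: t=0:+1/120960 t=1:−1/80640 t=2:+1/1451520 = -1/290304; ⇒ 3j(6 2 6; 3 0 -3)² = 5/2002, sgn +1
I_A²/I_B² = (7/286)/(5/2002) = 49/5

49/5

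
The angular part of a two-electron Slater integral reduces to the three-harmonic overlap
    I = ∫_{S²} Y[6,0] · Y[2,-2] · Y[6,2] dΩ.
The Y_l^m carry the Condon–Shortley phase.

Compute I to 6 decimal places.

-0.191909

Checks pass: Σm=0; 14 even; l₃=6∈[4,8].
(2·6+1)(2·2+1)(2·6+1) = 845
Δ: 2! 10! 2! / 15! → 1/90090
sum: t=0:+1/69120 t=1:−1/14400 t=2:+1/69120 = -7/172800
3j²(6 2 6; 0 0 0) = Δ·Π!·Σ² = 14/715  (sign -1)
sum: t=0:+1/69120 = 1/69120
3j²(6 2 6; 0 -2 2) = Δ·Π!·Σ² = 4/143  (sign +1)
combine: 4πI² = 845·14/715·4/143 = 56/121
take √, sign -1: I = -0.19190947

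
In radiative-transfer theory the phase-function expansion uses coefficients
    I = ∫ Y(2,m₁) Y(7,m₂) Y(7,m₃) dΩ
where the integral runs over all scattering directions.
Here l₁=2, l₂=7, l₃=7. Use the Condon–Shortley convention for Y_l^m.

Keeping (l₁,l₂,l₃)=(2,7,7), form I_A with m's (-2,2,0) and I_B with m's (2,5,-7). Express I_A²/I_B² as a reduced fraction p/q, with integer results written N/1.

Same 2,7,7: normalisation and zero-m 3j drop out of the ratio.
A: Δ: 2! 2! 12! / 17! → 1/185640; sum: t=2:+1/2419200 = 1/2419200; 3j²(2 7 7; -2 2 0) = Δ·Π!·Σ² = 27/1105  (sign -1)
B: Δ: 2! 2! 12! / 17! → 1/185640; sum: t=0:+1/1916006400 = 1/1916006400; 3j²(2 7 7; 2 5 -7) = Δ·Π!·Σ² = 1/340  (sign +1)
I_A²/I_B² = (27/1105)/(1/340) = 108/13

108/13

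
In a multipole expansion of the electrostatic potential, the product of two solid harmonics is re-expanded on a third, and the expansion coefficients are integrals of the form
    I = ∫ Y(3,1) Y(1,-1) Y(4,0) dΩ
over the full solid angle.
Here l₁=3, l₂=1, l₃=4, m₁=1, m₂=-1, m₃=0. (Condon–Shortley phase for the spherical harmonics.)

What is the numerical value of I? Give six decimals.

0.150786

m-sum 0 ✓  L=8 even ✓  2≤4≤4 ✓
Π(2lᵢ+1) = 7×3×9 = 189
triangle coeff Δ(3,1,4) = 1/252
Σ_t [0,0]: t=0:+1/36 = 1/36
(3j)²=4/63 [(3 1 4; 0 0 0)], sign=+1
Σ_t [0,0]: t=0:+1/96 = 1/96
(3j)²=1/42 [(3 1 4; 1 -1 0)], sign=+1
⇒ 4πI² = 2/7
I = (+1)√(2/7/(4π)) = 0.15078601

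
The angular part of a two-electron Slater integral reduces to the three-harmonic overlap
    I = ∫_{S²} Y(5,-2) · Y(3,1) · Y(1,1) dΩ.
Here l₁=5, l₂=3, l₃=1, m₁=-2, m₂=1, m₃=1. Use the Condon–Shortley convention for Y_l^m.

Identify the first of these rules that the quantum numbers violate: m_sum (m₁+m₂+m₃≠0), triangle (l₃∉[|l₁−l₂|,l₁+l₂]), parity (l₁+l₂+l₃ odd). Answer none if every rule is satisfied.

m₁+m₂+m₃ = -2 + 1 + 1 = 0  ✓
triangle: |5−3|=2 ≤ l₃=1 ≤ 5+3=8  ✗
parity: l₁+l₂+l₃ = 9 is odd

triangle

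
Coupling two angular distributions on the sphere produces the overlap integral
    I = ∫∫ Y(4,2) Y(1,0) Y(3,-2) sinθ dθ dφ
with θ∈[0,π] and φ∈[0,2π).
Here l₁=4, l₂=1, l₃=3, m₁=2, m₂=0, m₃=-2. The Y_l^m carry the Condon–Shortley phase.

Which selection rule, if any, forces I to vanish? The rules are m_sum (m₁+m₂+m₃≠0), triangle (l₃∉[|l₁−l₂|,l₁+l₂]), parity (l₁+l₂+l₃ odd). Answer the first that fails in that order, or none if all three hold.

m₁+m₂+m₃ = 2 + 0 − 2 = 0  ✓
triangle: |4−1|=3 ≤ l₃=3 ≤ 4+1=5  ✓
parity: l₁+l₂+l₃ = 8 is even  ✓

none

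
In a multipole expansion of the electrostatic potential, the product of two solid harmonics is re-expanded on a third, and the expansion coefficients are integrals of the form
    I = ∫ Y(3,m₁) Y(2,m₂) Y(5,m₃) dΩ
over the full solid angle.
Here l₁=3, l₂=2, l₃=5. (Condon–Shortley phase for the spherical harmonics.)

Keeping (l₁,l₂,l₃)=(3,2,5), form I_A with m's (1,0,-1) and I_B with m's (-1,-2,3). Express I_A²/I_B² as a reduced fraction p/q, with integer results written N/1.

9/7

Same 3,2,5: normalisation and zero-m 3j drop out of the ratio.
A: Δ: 0! 6! 4! / 11! → 1/2310; sum: t=0:+1/192 = 1/192; 3j²(3 2 5; 1 0 -1) = Δ·Π!·Σ² = 3/77  (sign +1)
B: Δ: 0! 6! 4! / 11! → 1/2310; sum: t=0:+1/1152 = 1/1152; 3j²(3 2 5; -1 -2 3) = Δ·Π!·Σ² = 1/33  (sign +1)
I_A²/I_B² = (3/77)/(1/33) = 9/7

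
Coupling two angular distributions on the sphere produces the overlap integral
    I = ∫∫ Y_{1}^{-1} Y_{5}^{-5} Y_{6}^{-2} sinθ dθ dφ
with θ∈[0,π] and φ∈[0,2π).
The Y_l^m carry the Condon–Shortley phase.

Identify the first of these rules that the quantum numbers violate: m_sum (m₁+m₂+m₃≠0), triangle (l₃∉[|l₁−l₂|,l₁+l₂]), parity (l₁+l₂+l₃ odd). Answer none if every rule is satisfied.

Σmᵢ = -8  ✗
l₃∈[|l₁−l₂|,l₁+l₂]=[4,6], have l₃=6
Σlᵢ = 12 ⇒ even

m_sum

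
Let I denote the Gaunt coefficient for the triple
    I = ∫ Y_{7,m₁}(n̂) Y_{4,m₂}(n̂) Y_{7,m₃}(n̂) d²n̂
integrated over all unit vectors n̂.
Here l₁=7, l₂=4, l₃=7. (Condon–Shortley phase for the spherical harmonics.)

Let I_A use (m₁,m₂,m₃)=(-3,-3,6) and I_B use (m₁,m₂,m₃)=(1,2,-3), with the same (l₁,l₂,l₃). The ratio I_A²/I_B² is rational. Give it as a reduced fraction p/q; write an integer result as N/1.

l's match ⇒ only the (l;m) 3-j factors differ between A and B.
A: triangle coeff Δ(7,4,7) = 1/58198140; Σ_t [0,1]: t=0:+1/522547200 t=1:−1/52254720 = -1/58060800; (3j)²=9/646 [(7 4 7; -3 -3 6)], sign=+1
B: triangle coeff Δ(7,4,7) = 1/58198140; Σ_t [2,4]: t=2:+1/1658880 t=3:−1/1088640 t=4:+1/7741440 = -13/69672960; (3j)²=325/149226 [(7 4 7; 1 2 -3)], sign=-1
I_A²/I_B² = (9/646)/(325/149226) = 2079/325

2079/325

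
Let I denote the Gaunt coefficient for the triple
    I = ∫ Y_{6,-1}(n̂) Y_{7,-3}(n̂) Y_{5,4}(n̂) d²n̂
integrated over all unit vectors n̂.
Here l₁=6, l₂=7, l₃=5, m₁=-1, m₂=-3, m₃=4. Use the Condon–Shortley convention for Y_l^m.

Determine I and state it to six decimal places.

-0.033132

Rules hold: Σm=0, L=18 even, 1≤5≤13.
N = 13·15·11 = 2145
Δ = 8!·4!·6!/19! = 1/174594420
Racah Σ t=2..6: t=2:+1/4147200 t=3:−1/207360 t=4:+1/82944 t=5:−1/207360 t=6:+1/4147200 = 1/345600
⇒ 3j(6 7 5; 0 0 0)² = 420/46189, sgn -1
Racah Σ t=3..4: t=3:−1/2073600 t=4:+1/2488320 = -1/12441600
⇒ 3j(6 7 5; -1 -3 4)² = 98/138567, sgn +1
4πI² = N·(3j₀)²·(3jₘ)² = 205800/14919047
I = -1·√(0.0137944/4π) = -0.03313197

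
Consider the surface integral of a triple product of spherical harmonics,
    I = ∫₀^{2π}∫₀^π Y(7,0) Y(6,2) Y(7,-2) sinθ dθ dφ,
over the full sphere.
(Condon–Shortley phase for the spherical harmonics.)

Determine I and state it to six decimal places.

-0.073859

Checks pass: Σm=0; 20 even; l₃=7∈[1,13].
(2·7+1)(2·6+1)(2·7+1) = 2925
Δ: 6! 8! 6! / 21! → 1/2444321880
sum: t=0:+1/2612736000 t=1:−1/20736000 t=2:+1/1658880 t=3:−1/746496 t=4:+1/1658880 t=5:−1/20736000 t=6:+1/2612736000 = -1/4354560
3j²(7 6 7; 0 0 0) = Δ·Π!·Σ² = 1000/138567  (sign +1)
sum: t=2:+1/24883200 t=3:−1/2488320 t=4:+1/1658880 t=5:−1/6220800 t=6:+1/174182400 = 1/11612160
3j²(7 6 7; 0 2 -2) = Δ·Π!·Σ² = 150/46189  (sign -1)
combine: 4πI² = 2925·1000/138567·150/46189 = 11250000/164109517
take √, sign -1: I = -0.07385917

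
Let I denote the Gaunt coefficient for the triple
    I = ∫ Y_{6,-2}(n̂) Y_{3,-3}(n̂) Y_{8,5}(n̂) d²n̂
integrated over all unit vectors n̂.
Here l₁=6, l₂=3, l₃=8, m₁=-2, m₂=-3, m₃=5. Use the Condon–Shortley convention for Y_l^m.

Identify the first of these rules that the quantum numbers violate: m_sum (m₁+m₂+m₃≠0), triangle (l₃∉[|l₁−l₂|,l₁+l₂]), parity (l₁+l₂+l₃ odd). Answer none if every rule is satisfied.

parity

Σmᵢ = 0  ✓
l₃∈[|l₁−l₂|,l₁+l₂]=[3,9], have l₃=8  ✓
Σlᵢ = 17 ⇒ odd  ✗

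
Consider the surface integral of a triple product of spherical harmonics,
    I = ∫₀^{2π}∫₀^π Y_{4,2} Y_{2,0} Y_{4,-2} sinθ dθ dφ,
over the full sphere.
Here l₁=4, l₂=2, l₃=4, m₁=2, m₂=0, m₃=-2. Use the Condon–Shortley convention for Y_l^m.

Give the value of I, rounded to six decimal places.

0.065536

Rules hold: Σm=0, L=10 even, 2≤4≤6.
N = 9·5·9 = 405
Δ = 2!·6!·2!/11! = 1/13860
Racah Σ t=0..2: t=0:+1/192 t=1:−1/36 t=2:+1/192 = -5/288
⇒ 3j(4 2 4; 0 0 0)² = 20/693, sgn -1
Racah Σ t=0..2: t=0:+1/192 t=1:−1/120 t=2:+1/2880 = -1/360
⇒ 3j(4 2 4; 2 0 -2)² = 16/3465, sgn -1
4πI² = N·(3j₀)²·(3jₘ)² = 320/5929
I = +1·√(0.053972/4π) = 0.06553591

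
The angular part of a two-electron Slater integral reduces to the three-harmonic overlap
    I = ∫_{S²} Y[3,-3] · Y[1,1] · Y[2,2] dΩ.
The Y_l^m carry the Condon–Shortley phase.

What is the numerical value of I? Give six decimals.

-0.319865

Rules hold: Σm=0, L=6 even, 2≤2≤4.
N = 7·3·5 = 105
Δ = 2!·4!·0!/7! = 1/105
Racah Σ t=1..1: t=1:−1/4 = -1/4
⇒ 3j(3 1 2; 0 0 0)² = 3/35, sgn -1
Racah Σ t=2..2: t=2:+1/48 = 1/48
⇒ 3j(3 1 2; -3 1 2)² = 1/7, sgn +1
4πI² = N·(3j₀)²·(3jₘ)² = 9/7
I = -1·√(1.28571/4π) = -0.31986543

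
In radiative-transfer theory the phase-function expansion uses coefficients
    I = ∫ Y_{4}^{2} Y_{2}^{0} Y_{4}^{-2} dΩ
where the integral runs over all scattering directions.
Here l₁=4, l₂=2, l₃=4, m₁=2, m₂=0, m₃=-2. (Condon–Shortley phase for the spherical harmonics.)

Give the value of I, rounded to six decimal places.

0.065536

Checks pass: Σm=0; 10 even; l₃=4∈[2,6].
(2·4+1)(2·2+1)(2·4+1) = 405
Δ: 2! 6! 2! / 11! → 1/13860
sum: t=0:+1/192 t=1:−1/36 t=2:+1/192 = -5/288
3j²(4 2 4; 0 0 0) = Δ·Π!·Σ² = 20/693  (sign -1)
sum: t=0:+1/192 t=1:−1/120 t=2:+1/2880 = -1/360
3j²(4 2 4; 2 0 -2) = Δ·Π!·Σ² = 16/3465  (sign -1)
combine: 4πI² = 405·20/693·16/3465 = 320/5929
take √, sign +1: I = 0.06553591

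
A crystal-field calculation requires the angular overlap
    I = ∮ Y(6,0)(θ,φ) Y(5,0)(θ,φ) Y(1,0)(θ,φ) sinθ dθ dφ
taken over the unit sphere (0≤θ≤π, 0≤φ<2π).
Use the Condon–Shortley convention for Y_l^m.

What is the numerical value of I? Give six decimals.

Checks pass: Σm=0; 12 even; l₃=1∈[1,11].
(2·6+1)(2·5+1)(2·1+1) = 429
Δ: 10! 2! 0! / 13! → 1/858
sum: t=5:−1/14400 = -1/14400
3j²(6 5 1; 0 0 0) = Δ·Π!·Σ² = 6/143  (sign +1)
(m-triple is (0,0,0) — same symbol as above.)
combine: 4πI² = 429·6/143·6/143 = 108/143
take √, sign +1: I = 0.24515397

0.245154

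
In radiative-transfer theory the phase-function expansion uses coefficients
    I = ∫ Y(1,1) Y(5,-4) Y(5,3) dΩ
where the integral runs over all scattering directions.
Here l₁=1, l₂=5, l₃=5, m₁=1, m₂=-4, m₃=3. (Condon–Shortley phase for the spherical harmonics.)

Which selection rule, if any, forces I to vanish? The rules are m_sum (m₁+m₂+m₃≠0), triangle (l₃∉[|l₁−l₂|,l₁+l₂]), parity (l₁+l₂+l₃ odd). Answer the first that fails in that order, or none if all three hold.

parity

m₁+m₂+m₃ = 1 − 4 + 3 = 0  ✓
triangle: |1−5|=4 ≤ l₃=5 ≤ 1+5=6  ✓
parity: l₁+l₂+l₃ = 11 is odd  ✗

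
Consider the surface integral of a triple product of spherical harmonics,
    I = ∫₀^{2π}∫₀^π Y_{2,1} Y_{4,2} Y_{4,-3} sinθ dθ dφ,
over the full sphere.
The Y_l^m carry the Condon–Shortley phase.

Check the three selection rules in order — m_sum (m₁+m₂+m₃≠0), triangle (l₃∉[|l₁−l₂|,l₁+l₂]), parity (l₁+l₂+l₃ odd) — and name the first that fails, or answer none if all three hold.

m₁+m₂+m₃ = 1 + 2 − 3 = 0  ✓
triangle: |2−4|=2 ≤ l₃=4 ≤ 2+4=6  ✓
parity: l₁+l₂+l₃ = 10 is even  ✓

none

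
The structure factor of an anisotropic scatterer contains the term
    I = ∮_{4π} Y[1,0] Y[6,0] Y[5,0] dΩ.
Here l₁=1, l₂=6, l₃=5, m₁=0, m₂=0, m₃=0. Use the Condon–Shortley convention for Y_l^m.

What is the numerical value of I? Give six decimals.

Rules hold: Σm=0, L=12 even, 5≤5≤7.
N = 3·13·11 = 429
Δ = 2!·0!·10!/13! = 1/858
Racah Σ t=1..1: t=1:−1/14400 = -1/14400
⇒ 3j(1 6 5; 0 0 0)² = 6/143, sgn +1
(m-triple is (0,0,0) — same symbol as above.)
4πI² = N·(3j₀)²·(3jₘ)² = 108/143
I = +1·√(0.755245/4π) = 0.24515397

0.245154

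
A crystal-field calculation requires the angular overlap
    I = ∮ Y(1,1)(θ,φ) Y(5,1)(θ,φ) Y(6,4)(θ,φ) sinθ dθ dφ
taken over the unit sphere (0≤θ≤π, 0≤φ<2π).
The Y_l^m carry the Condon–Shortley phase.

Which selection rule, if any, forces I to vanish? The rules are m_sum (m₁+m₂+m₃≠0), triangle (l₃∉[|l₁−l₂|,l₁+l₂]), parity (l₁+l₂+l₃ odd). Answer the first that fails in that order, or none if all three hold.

m₁+m₂+m₃ = 1 + 1 + 4 = 6  ✗
triangle: |1−5|=4 ≤ l₃=6 ≤ 1+5=6
parity: l₁+l₂+l₃ = 12 is even

m_sum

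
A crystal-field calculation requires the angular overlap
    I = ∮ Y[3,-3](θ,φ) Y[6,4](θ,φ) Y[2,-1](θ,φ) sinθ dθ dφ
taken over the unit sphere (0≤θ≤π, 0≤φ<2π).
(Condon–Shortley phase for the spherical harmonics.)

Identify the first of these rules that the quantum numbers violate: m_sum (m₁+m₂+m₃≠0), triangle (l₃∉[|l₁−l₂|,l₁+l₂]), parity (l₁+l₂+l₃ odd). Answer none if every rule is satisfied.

m₁+m₂+m₃ = -3 + 4 − 1 = 0  ✓
triangle: |3−6|=3 ≤ l₃=2 ≤ 3+6=9  ✗
parity: l₁+l₂+l₃ = 11 is odd

triangle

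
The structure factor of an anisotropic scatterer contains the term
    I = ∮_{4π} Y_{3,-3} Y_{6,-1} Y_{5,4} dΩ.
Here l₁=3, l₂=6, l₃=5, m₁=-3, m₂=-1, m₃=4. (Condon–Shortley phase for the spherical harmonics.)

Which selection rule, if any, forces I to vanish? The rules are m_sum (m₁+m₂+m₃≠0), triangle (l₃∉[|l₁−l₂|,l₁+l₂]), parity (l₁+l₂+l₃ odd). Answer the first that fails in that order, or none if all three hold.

none

Σmᵢ = 0  ✓
l₃∈[|l₁−l₂|,l₁+l₂]=[3,9], have l₃=5  ✓
Σlᵢ = 14 ⇒ even  ✓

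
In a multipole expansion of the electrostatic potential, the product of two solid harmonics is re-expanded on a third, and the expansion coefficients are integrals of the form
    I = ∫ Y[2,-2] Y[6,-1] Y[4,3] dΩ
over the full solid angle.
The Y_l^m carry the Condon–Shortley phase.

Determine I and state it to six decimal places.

Rules hold: Σm=0, L=12 even, 4≤4≤8.
N = 5·13·9 = 585
Δ = 4!·0!·8!/13! = 1/6435
Racah Σ t=2..2: t=2:+1/2304 = 1/2304
⇒ 3j(2 6 4; 0 0 0)² = 5/143, sgn +1
Racah Σ t=4..4: t=4:+1/120960 = 1/120960
⇒ 3j(2 6 4; -2 -1 3)² = 1/1287, sgn -1
4πI² = N·(3j₀)²·(3jₘ)² = 25/1573
I = -1·√(0.0158932/4π) = -0.03556319

-0.035563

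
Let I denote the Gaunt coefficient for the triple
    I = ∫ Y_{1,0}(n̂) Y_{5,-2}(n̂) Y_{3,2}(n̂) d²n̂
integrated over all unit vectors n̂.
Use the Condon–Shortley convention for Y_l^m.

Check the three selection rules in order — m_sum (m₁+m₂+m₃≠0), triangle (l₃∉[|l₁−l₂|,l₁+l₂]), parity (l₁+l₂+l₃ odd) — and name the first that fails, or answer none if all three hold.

Σmᵢ = 0  ✓
l₃∈[|l₁−l₂|,l₁+l₂]=[4,6], have l₃=3  ✗
Σlᵢ = 9 ⇒ odd

triangle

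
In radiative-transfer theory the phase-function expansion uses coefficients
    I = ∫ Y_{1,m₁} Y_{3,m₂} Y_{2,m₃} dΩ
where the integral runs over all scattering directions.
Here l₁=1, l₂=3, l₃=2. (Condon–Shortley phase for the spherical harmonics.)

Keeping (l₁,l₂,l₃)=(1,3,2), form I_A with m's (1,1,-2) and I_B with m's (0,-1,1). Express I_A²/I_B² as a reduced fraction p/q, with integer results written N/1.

l's match ⇒ only the (l;m) 3-j factors differ between A and B.
A: triangle coeff Δ(1,3,2) = 1/105; Σ_t [0,0]: t=0:+1/48 = 1/48; (3j)²=1/105 [(1 3 2; 1 1 -2)], sign=+1
B: triangle coeff Δ(1,3,2) = 1/105; Σ_t [1,1]: t=1:−1/6 = -1/6; (3j)²=8/105 [(1 3 2; 0 -1 1)], sign=+1
I_A²/I_B² = (1/105)/(8/105) = 1/8

1/8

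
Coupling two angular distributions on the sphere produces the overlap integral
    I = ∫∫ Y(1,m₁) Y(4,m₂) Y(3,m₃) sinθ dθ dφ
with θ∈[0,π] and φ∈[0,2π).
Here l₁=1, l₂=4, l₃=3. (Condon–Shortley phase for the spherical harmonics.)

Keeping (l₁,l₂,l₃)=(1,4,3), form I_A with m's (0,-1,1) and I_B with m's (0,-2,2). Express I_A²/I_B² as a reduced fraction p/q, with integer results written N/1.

5/4

l's match ⇒ only the (l;m) 3-j factors differ between A and B.
A: triangle coeff Δ(1,4,3) = 1/252; Σ_t [1,1]: t=1:−1/48 = -1/48; (3j)²=5/84 [(1 4 3; 0 -1 1)], sign=-1
B: triangle coeff Δ(1,4,3) = 1/252; Σ_t [1,1]: t=1:−1/120 = -1/120; (3j)²=1/21 [(1 4 3; 0 -2 2)], sign=+1
I_A²/I_B² = (5/84)/(1/21) = 5/4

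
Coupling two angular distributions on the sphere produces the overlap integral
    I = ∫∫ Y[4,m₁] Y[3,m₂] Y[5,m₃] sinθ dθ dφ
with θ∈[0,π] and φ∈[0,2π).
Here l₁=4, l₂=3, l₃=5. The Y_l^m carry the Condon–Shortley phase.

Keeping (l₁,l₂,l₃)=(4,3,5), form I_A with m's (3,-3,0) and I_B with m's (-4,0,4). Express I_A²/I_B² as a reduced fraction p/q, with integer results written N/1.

25/112

l's match ⇒ only the (l;m) 3-j factors differ between A and B.
A: triangle coeff Δ(4,3,5) = 1/180180; Σ_t [0,0]: t=0:+1/5760 = 1/5760; (3j)²=5/572 [(4 3 5; 3 -3 0)], sign=-1
B: triangle coeff Δ(4,3,5) = 1/180180; Σ_t [2,2]: t=2:+1/8640 = 1/8640; (3j)²=28/715 [(4 3 5; -4 0 4)], sign=-1
I_A²/I_B² = (5/572)/(28/715) = 25/112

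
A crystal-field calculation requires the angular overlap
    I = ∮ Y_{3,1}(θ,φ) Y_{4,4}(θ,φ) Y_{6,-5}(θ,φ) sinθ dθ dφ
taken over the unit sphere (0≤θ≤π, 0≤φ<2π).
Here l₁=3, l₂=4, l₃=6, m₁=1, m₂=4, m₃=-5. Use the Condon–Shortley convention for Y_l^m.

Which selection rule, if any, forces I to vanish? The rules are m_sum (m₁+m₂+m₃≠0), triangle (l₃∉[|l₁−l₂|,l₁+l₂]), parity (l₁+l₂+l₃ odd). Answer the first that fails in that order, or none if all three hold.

parity

Σmᵢ = 0  ✓
l₃∈[|l₁−l₂|,l₁+l₂]=[1,7], have l₃=6  ✓
Σlᵢ = 13 ⇒ odd  ✗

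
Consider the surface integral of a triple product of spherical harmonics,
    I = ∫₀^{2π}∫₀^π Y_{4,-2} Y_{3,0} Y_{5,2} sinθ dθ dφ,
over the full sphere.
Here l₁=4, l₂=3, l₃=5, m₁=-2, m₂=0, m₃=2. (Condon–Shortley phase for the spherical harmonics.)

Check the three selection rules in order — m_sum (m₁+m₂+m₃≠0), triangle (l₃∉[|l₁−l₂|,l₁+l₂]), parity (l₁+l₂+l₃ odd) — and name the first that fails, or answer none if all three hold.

none

Σmᵢ = 0  ✓
l₃∈[|l₁−l₂|,l₁+l₂]=[1,7], have l₃=5  ✓
Σlᵢ = 12 ⇒ even  ✓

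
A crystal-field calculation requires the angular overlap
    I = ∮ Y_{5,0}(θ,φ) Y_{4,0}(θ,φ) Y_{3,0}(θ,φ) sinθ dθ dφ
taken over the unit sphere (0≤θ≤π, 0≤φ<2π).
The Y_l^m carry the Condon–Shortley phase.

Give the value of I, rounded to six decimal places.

0.148374

Rules hold: Σm=0, L=12 even, 1≤3≤9.
N = 11·9·7 = 693
Δ = 6!·4!·2!/13! = 1/180180
Racah Σ t=2..4: t=2:+1/576 t=3:−1/144 t=4:+1/576 = -1/288
⇒ 3j(5 4 3; 0 0 0)² = 20/1001, sgn +1
(m-triple is (0,0,0) — same symbol as above.)
4πI² = N·(3j₀)²·(3jₘ)² = 3600/13013
I = +1·√(0.276646/4π) = 0.14837393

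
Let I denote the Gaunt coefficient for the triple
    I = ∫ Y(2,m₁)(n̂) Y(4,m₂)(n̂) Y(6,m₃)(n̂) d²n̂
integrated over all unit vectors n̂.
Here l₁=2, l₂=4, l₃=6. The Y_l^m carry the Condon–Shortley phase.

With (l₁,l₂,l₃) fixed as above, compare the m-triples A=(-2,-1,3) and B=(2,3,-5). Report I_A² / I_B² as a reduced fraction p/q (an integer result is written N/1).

21/55

Shared (l₁,l₂,l₃)=(2,4,6): N and (l;000)² cancel in I_A²/I_B².
A: Δ = 0!·4!·8!/13! = 1/6435; Racah Σ t=0..0: t=0:+1/17280 = 1/17280; ⇒ 3j(2 4 6; -2 -1 3)² = 14/715, sgn -1
B: Δ = 0!·4!·8!/13! = 1/6435; Racah Σ t=0..0: t=0:+1/120960 = 1/120960; ⇒ 3j(2 4 6; 2 3 -5)² = 2/39, sgn -1
I_A²/I_B² = (14/715)/(2/39) = 21/55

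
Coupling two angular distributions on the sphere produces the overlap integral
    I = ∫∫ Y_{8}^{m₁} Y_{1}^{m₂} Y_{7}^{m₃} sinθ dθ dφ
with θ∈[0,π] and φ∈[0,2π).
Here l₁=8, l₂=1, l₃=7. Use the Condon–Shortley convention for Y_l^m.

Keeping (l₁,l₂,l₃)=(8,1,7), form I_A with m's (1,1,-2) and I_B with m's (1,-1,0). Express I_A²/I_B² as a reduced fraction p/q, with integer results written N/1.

Same 8,1,7: normalisation and zero-m 3j drop out of the ratio.
A: Δ: 2! 14! 0! / 17! → 1/2040; sum: t=2:+1/87091200 = 1/87091200; 3j²(8 1 7; 1 1 -2) = Δ·Π!·Σ² = 7/680  (sign -1)
B: Δ: 2! 14! 0! / 17! → 1/2040; sum: t=0:+1/50803200 = 1/50803200; 3j²(8 1 7; 1 -1 0) = Δ·Π!·Σ² = 3/170  (sign -1)
I_A²/I_B² = (7/680)/(3/170) = 7/12

7/12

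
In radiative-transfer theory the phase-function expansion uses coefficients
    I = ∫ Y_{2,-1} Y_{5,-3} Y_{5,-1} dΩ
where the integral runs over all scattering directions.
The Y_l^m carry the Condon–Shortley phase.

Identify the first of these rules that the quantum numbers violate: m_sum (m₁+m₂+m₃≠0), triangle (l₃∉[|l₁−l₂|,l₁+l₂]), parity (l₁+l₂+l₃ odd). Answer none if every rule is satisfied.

m₁+m₂+m₃ = -1 − 3 − 1 = -5  ✗
triangle: |2−5|=3 ≤ l₃=5 ≤ 2+5=7
parity: l₁+l₂+l₃ = 12 is even

m_sum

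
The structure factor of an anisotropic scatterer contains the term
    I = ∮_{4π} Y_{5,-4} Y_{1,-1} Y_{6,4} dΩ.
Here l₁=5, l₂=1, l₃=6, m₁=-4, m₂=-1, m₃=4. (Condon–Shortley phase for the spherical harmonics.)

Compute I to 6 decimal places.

0.000000

-4 − 1 + 4 = -1 ≠ 0: azimuthal integral kills it; I = 0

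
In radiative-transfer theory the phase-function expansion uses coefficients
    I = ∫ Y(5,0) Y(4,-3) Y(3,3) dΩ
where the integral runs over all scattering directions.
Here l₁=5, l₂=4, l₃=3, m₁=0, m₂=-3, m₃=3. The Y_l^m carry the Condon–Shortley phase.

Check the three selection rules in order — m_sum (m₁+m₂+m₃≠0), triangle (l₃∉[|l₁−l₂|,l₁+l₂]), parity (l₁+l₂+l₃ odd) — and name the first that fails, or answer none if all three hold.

none

azimuthal sum: 0 − 3 + 3 = 0  ✓
1 ≤ 3 ≤ 9 (triangle on l)  ✓
L = 5 + 4 + 3 = 12 (even)  ✓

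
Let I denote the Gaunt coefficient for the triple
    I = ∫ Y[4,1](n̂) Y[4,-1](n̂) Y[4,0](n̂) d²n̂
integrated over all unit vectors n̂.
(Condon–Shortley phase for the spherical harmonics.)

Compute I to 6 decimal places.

-0.068481

m-sum 0 ✓  L=12 even ✓  0≤4≤8 ✓
Π(2lᵢ+1) = 9×9×9 = 729
triangle coeff Δ(4,4,4) = 1/450450
Σ_t [0,4]: t=0:+1/13824 t=1:−1/216 t=2:+1/64 t=3:−1/216 t=4:+1/13824 = 5/768
(3j)²=18/1001 [(4 4 4; 0 0 0)], sign=+1
Σ_t [0,3]: t=0:+1/864 t=1:−1/96 t=2:+1/144 t=3:−1/3456 = -1/384
(3j)²=9/2002 [(4 4 4; 1 -1 0)], sign=-1
⇒ 4πI² = 59049/1002001
I = (-1)√(59049/1002001/(4π)) = -0.06848055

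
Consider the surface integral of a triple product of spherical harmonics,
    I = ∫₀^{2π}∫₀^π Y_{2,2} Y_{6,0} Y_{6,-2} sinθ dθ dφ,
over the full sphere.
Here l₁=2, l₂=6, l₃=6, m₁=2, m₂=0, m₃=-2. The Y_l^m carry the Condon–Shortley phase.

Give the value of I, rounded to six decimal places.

-0.191909

Rules hold: Σm=0, L=14 even, 4≤6≤8.
N = 5·13·13 = 845
Δ = 2!·2!·10!/15! = 1/90090
Racah Σ t=0..2: t=0:+1/69120 t=1:−1/14400 t=2:+1/69120 = -7/172800
⇒ 3j(2 6 6; 0 0 0)² = 14/715, sgn -1
Racah Σ t=0..0: t=0:+1/69120 = 1/69120
⇒ 3j(2 6 6; 2 0 -2)² = 4/143, sgn +1
4πI² = N·(3j₀)²·(3jₘ)² = 56/121
I = -1·√(0.46281/4π) = -0.19190947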